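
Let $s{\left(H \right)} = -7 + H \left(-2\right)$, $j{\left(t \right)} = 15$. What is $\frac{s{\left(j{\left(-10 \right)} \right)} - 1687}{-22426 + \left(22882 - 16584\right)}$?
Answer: $\frac{431}{4032} \approx 0.10689$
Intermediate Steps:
$s{\left(H \right)} = -7 - 2 H$
$\frac{s{\left(j{\left(-10 \right)} \right)} - 1687}{-22426 + \left(22882 - 16584\right)} = \frac{\left(-7 - 30\right) - 1687}{-22426 + \left(22882 - 16584\right)} = \frac{-37 - 1687}{-22426 + 6298} = - \frac{1724}{-16128} = \left(-1724\right) \left(- \frac{1}{16128}\right) = \frac{431}{4032}$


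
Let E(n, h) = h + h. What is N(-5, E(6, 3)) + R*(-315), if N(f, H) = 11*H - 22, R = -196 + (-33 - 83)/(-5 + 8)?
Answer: 73964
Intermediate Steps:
E(n, h) = 2*h
R = -704/3 (R = -196 - 116/3 = -704/3 ≈ -234.67)
N(f, H) = -22 + 11*H
N(-5, E(6, 3)) + R*(-315) = (-22 + 11*(2*3)) - 704/3*(-315) = (-22 + 11*6) + 73920 = (-22 + 66) + 73920 = 44 + 73920 = 73964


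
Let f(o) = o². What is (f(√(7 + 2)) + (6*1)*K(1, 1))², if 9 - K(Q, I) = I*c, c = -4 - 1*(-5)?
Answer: 3249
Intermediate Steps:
c = 1 (c = -4 + 5 = 1)
K(Q, I) = 9 - I
(f(√(7 + 2)) + (6*1)*K(1, 1))² = ((√(7 + 2))² + (6*1)*(9 - 1*1))² = ((√9)² + 6*(9 - 1))² = (3² + 6*8)² = (9 + 48)² = 57² = 3249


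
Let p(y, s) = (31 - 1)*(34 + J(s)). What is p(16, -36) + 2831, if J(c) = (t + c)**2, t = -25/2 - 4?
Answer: 173077/2 ≈ 86539.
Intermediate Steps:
t = -33/2 (t = -25/2 - 4 = -33/2 ≈ -16.500)
J(c) = (-33/2 + c)**2
p(y, s) = 1020 + 15*(-33 + 2*s)**2/2 (p(y, s) = (31 - 1)*(34 + (-33 + 2*s)**2/4) = 30*(34 + (-33 + 2*s)**2/4) = 1020 + 15*(-33 + 2*s)**2/2)
p(16, -36) + 2831 = (1020 + 15*(-33 + 2*(-36))**2/2) + 2831 = (1020 + 15*(-33 - 72)**2/2) + 2831 = (1020 + (15/2)*(-105)**2) + 2831 = (1020 + (15/2)*11025) + 2831 = (1020 + 165375/2) + 2831 = 167415/2 + 2831 = 173077/2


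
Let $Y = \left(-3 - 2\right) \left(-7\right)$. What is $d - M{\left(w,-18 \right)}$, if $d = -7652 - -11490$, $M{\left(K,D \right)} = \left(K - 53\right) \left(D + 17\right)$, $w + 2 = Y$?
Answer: $3818$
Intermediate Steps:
$Y = 35$ ($Y = \left(-5\right) \left(-7\right) = 35$)
$w = 33$ ($w = -2 + 35 = 33$)
$M{\left(K,D \right)} = \left(-53 + K\right) \left(17 + D\right)$
$d = 3838$ ($d = -7652 + 11490 = 3838$)
$d - M{\left(w,-18 \right)} = 3838 - \left(-901 - -954 + 17 \cdot 33 - 594\right) = 3838 - \left(-901 + 954 + 561 - 594\right) = 3838 - 20 = 3818$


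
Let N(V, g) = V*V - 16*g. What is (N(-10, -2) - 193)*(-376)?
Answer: 22936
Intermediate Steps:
N(V, g) = V² - 16*g
(N(-10, -2) - 193)*(-376) = (((-10)² - 16*(-2)) - 193)*(-376) = ((100 + 32) - 193)*(-376) = (132 - 193)*(-376) = -61*(-376) = 22936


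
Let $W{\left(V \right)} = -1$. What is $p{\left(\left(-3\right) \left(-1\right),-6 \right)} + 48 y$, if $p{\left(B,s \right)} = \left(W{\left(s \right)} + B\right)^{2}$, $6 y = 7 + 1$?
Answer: $68$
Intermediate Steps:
$y = \frac{4}{3}$ ($y = \frac{7 + 1}{6} = \frac{1}{6} \cdot 8 = \frac{4}{3} \approx 1.3333$)
$p{\left(B,s \right)} = \left(-1 + B\right)^{2}$
$p{\left(\left(-3\right) \left(-1\right),-6 \right)} + 48 y = \left(-1 - -3\right)^{2} + 48 \cdot \frac{4}{3} = \left(-1 + 3\right)^{2} + 64 = 2^{2} + 64 = 4 + 64 = 68$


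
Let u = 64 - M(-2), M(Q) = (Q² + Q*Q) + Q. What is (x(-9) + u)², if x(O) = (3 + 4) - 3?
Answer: 3844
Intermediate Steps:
M(Q) = Q + 2*Q² (M(Q) = (Q² + Q²) + Q = 2*Q² + Q = Q + 2*Q²)
x(O) = 4 (x(O) = 7 - 3 = 4)
u = 58 (u = 64 - (-2)*(1 + 2*(-2)) = 64 - (-2)*(1 - 4) = 64 - (-2)*(-3) = 64 - 1*6 = 64 - 6 = 58)
(x(-9) + u)² = (4 + 58)² = 62² = 3844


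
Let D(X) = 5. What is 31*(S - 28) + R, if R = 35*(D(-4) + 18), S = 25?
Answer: 712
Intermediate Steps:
R = 805 (R = 35*(5 + 18) = 35*23 = 805)
31*(S - 28) + R = 31*(25 - 28) + 805 = 31*(-3) + 805 = -93 + 805 = 712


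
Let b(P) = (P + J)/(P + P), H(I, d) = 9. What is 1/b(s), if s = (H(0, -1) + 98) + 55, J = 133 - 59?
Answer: 81/59 ≈ 1.3729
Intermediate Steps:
J = 74
s = 162 (s = (9 + 98) + 55 = 107 + 55 = 162)
b(P) = (74 + P)/(2*P) (b(P) = (P + 74)/(P + P) = (74 + P)/((2*P)) = (74 + P)*(1/(2*P)) = (74 + P)/(2*P))
1/b(s) = 1/((½)*(74 + 162)/162) = 1/((½)*(1/162)*236) = 1/(59/81) = 81/59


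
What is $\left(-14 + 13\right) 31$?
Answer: $-31$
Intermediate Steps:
$\left(-14 + 13\right) 31 = \left(-1\right) 31 = -31$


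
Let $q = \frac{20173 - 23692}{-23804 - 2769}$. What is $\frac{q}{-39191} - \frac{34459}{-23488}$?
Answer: $\frac{35886293309065}{24460930341184} \approx 1.4671$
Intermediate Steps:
$q = \frac{3519}{26573}$ ($q = - \frac{3519}{-26573} = \left(-3519\right) \left(- \frac{1}{26573}\right) = \frac{3519}{26573} \approx 0.13243$)
$\frac{q}{-39191} - \frac{34459}{-23488} = \frac{3519}{26573 \left(-39191\right)} - \frac{34459}{-23488} = \frac{3519}{26573} \left(- \frac{1}{39191}\right) - - \frac{34459}{23488} = - \frac{3519}{1041422443} + \frac{34459}{23488} = \frac{35886293309065}{24460930341184}$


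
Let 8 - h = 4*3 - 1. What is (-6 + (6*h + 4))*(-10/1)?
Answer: 200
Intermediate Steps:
h = -3 (h = 8 - (4*3 - 1) = 8 - (12 - 1) = 8 - 1*11 = 8 - 11 = -3)
(-6 + (6*h + 4))*(-10/1) = (-6 + (6*(-3) + 4))*(-10/1) = (-6 + (-18 + 4))*(-10*1) = (-6 - 14)*(-10) = -20*(-10) = 200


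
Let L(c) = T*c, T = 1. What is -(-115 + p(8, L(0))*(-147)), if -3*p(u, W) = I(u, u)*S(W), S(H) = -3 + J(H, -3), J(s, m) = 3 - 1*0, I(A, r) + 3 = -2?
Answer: 115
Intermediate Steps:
I(A, r) = -5 (I(A, r) = -3 - 2 = -5)
J(s, m) = 3 (J(s, m) = 3 + 0 = 3)
L(c) = c (L(c) = 1*c = c)
S(H) = 0 (S(H) = -3 + 3 = 0)
p(u, W) = 0 (p(u, W) = -(-5)*0/3 = -1/3*0 = 0)
-(-115 + p(8, L(0))*(-147)) = -(-115 + 0*(-147)) = -(-115 + 0) = -1*(-115) = 115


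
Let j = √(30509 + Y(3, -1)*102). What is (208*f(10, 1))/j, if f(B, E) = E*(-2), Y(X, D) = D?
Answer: -32*√30407/2339 ≈ -2.3857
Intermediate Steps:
f(B, E) = -2*E
j = √30407 (j = √(30509 - 1*102) = √(30509 - 102) = √30407 ≈ 174.38)
(208*f(10, 1))/j = (208*(-2*1))/(√30407) = (208*(-2))*(√30407/30407) = -32*√30407/2339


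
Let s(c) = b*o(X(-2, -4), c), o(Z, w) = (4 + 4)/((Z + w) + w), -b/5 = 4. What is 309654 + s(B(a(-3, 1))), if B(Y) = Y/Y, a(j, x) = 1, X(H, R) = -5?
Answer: 929122/3 ≈ 3.0971e+5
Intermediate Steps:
b = -20 (b = -5*4 = -20)
o(Z, w) = 8/(Z + 2*w)
B(Y) = 1
s(c) = -160/(-5 + 2*c)
309654 + s(B(a(-3, 1))) = 309654 - 160/(-5 + 2*1) = 309654 - 160/(-5 + 2) = 309654 - 160/(-3) = 309654 - 160*(-⅓) = 309654 + 160/3 = 929122/3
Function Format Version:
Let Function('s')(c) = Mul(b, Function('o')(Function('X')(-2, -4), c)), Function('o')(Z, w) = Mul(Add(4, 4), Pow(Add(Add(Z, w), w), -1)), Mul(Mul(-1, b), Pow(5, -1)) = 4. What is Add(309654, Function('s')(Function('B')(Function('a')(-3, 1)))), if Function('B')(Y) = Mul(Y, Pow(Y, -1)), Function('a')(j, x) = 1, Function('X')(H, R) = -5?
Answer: Rational(929122, 3) ≈ 3.0971e+5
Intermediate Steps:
b = -20 (b = Mul(-5, 4) = -20)
Function('o')(Z, w) = Mul(8, Pow(Add(Z, Mul(2, w)), -1))
Function('B')(Y) = 1
Function('s')(c) = Mul(-160, Pow(Add(-5, Mul(2, c)), -1)) (Function('s')(c) = Mul(-20, Mul(8, Pow(Add(-5, Mul(2, c)), -1))) = Mul(-160, Pow(Add(-5, Mul(2, c)), -1)))
Add(309654, Function('s')(Function('B')(Function('a')(-3, 1)))) = Add(309654, Mul(-160, Pow(Add(-5, Mul(2, 1)), -1))) = Add(309654, Mul(-160, Pow(Add(-5, 2), -1))) = Add(309654, Mul(-160, Pow(-3, -1))) = Add(309654, Mul(-160, Rational(-1, 3))) = Add(309654, Rational(160, 3)) = Rational(929122, 3)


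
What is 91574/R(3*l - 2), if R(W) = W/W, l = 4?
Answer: 91574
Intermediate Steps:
R(W) = 1
91574/R(3*l - 2) = 91574/1 = 91574*1 = 91574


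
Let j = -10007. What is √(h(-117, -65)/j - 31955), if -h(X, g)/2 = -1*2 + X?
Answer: I*√3199977647461/10007 ≈ 178.76*I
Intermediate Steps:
h(X, g) = 4 - 2*X (h(X, g) = -2*(-1*2 + X) = -2*(-2 + X) = 4 - 2*X)
√(h(-117, -65)/j - 31955) = √((4 - 2*(-117))/(-10007) - 31955) = √((4 + 234)*(-1/10007) - 31955) = √(238*(-1/10007) - 31955) = √(-238/10007 - 31955) = √(-319773923/10007) = I*√3199977647461/10007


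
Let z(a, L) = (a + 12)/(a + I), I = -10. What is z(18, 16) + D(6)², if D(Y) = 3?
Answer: 51/4 ≈ 12.750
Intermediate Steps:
z(a, L) = (12 + a)/(-10 + a) (z(a, L) = (a + 12)/(a - 10) = (12 + a)/(-10 + a))
z(18, 16) + D(6)² = (12 + 18)/(-10 + 18) + 3² = 30/8 + 9 = (⅛)*30 + 9 = 15/4 + 9 = 51/4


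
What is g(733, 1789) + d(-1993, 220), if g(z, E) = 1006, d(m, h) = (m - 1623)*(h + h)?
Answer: -1590034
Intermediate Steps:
d(m, h) = 2*h*(-1623 + m) (d(m, h) = (-1623 + m)*(2*h) = 2*h*(-1623 + m))
g(733, 1789) + d(-1993, 220) = 1006 + 2*220*(-1623 - 1993) = 1006 + 2*220*(-3616) = 1006 - 1591040 = -1590034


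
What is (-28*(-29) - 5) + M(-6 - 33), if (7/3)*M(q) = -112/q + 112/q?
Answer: 807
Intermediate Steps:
M(q) = 0 (M(q) = 3*(-112/q + 112/q)/7 = (3/7)*0 = 0)
(-28*(-29) - 5) + M(-6 - 33) = (-28*(-29) - 5) + 0 = (812 - 5) + 0 = 807 + 0 = 807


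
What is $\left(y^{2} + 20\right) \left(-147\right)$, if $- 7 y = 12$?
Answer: $-3372$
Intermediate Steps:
$y = - \frac{12}{7}$ ($y = \left(- \frac{1}{7}\right) 12 = - \frac{12}{7} \approx -1.7143$)
$\left(y^{2} + 20\right) \left(-147\right) = \left(\left(- \frac{12}{7}\right)^{2} + 20\right) \left(-147\right) = \left(\frac{144}{49} + 20\right) \left(-147\right) = \frac{1124}{49} \left(-147\right) = -3372$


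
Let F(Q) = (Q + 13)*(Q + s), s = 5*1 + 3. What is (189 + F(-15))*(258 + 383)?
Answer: 130123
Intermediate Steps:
s = 8 (s = 5 + 3 = 8)
F(Q) = (8 + Q)*(13 + Q) (F(Q) = (Q + 13)*(Q + 8) = (13 + Q)*(8 + Q) = (8 + Q)*(13 + Q))
(189 + F(-15))*(258 + 383) = (189 + (104 + (-15)² + 21*(-15)))*(258 + 383) = (189 + (104 + 225 - 315))*641 = (189 + 14)*641 = 203*641 = 130123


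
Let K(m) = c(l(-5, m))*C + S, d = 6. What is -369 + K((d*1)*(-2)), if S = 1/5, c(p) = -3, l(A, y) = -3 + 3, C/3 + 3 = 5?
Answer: -1934/5 ≈ -386.80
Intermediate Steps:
C = 6 (C = -9 + 3*5 = -9 + 15 = 6)
l(A, y) = 0
S = ⅕ ≈ 0.20000
K(m) = -89/5 (K(m) = -3*6 + ⅕ = -18 + ⅕ = -89/5)
-369 + K((d*1)*(-2)) = -369 - 89/5 = -1934/5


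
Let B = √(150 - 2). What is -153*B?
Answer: -306*√37 ≈ -1861.3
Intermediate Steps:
B = 2*√37 (B = √148 = 2*√37 ≈ 12.166)
-153*B = -306*√37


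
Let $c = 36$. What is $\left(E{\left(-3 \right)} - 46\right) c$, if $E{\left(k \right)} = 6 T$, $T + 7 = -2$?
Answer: $-3600$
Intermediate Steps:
$T = -9$ ($T = -7 - 2 = -9$)
$E{\left(k \right)} = -54$ ($E{\left(k \right)} = 6 \left(-9\right) = -54$)
$\left(E{\left(-3 \right)} - 46\right) c = \left(-54 - 46\right) 36 = \left(-100\right) 36 = -3600$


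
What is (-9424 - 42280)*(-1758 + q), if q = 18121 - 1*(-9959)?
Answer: -1360952688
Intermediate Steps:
q = 28080 (q = 18121 + 9959 = 28080)
(-9424 - 42280)*(-1758 + q) = (-9424 - 42280)*(-1758 + 28080) = -51704*26322 = -1360952688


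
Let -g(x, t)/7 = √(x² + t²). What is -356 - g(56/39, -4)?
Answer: -356 + 28*√1717/39 ≈ -326.25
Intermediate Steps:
g(x, t) = -7*√(t² + x²) (g(x, t) = -7*√(x² + t²) = -7*√(t² + x²))
-356 - g(56/39, -4) = -356 - (-7)*√((-4)² + (56/39)²) = -356 - (-7)*√(16 + (56*(1/39))²) = -356 - (-7)*√(16 + (56/39)²) = -356 - (-7)*√(16 + 3136/1521) = -356 - (-7)*√(27472/1521) = -356 - (-7)*4*√1717/39 = -356 - (-28)*√1717/39 = -356 + 28*√1717/39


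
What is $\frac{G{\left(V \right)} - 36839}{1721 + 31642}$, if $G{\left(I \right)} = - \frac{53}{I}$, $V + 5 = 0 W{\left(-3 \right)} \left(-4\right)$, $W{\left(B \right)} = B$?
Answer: $- \frac{184142}{166815} \approx -1.1039$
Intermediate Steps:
$V = -5$ ($V = -5 + 0 \left(-3\right) \left(-4\right) = -5 + 0 \left(-4\right) = -5 + 0 = -5$)
$\frac{G{\left(V \right)} - 36839}{1721 + 31642} = \frac{- \frac{53}{-5} - 36839}{1721 + 31642} = \frac{\left(-53\right) \left(- \frac{1}{5}\right) - 36839}{33363} = \left(\frac{53}{5} - 36839\right) \frac{1}{33363} = \left(- \frac{184142}{5}\right) \frac{1}{33363} = - \frac{184142}{166815}$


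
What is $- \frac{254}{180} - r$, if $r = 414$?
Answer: $- \frac{37387}{90} \approx -415.41$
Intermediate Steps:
$- \frac{254}{180} - r = - \frac{254}{180} - 414 = \left(-254\right) \frac{1}{180} - 414 = - \frac{127}{90} - 414 = - \frac{37387}{90}$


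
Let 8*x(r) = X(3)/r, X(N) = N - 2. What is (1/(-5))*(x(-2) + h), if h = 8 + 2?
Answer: -159/80 ≈ -1.9875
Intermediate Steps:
X(N) = -2 + N
x(r) = 1/(8*r) (x(r) = ((-2 + 3)/r)/8 = (1/r)/8 = 1/(8*r))
h = 10
(1/(-5))*(x(-2) + h) = (1/(-5))*((⅛)/(-2) + 10) = (-⅕*1)*((⅛)*(-½) + 10) = -(-1/16 + 10)/5 = -⅕*159/16 = -159/80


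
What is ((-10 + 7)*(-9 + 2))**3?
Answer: 9261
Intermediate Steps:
((-10 + 7)*(-9 + 2))**3 = (-3*(-7))**3 = 21**3 = 9261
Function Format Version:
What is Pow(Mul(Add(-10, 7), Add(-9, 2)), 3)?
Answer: 9261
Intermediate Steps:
Pow(Mul(Add(-10, 7), Add(-9, 2)), 3) = Pow(Mul(-3, -7), 3) = Pow(21, 3) = 9261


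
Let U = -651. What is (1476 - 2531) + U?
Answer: -1706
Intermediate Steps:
(1476 - 2531) + U = (1476 - 2531) - 651 = -1055 - 651 = -1706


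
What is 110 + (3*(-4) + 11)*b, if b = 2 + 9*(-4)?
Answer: 144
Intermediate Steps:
b = -34 (b = 2 - 36 = -34)
110 + (3*(-4) + 11)*b = 110 + (3*(-4) + 11)*(-34) = 110 + (-12 + 11)*(-34) = 110 - 1*(-34) = 110 + 34 = 144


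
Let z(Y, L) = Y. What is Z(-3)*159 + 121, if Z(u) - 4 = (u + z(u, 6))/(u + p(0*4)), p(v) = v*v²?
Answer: 1075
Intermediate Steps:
p(v) = v³
Z(u) = 6 (Z(u) = 4 + (u + u)/(u + (0*4)³) = 4 + (2*u)/(u + 0³) = 4 + (2*u)/(u + 0) = 4 + (2*u)/u = 4 + 2 = 6)
Z(-3)*159 + 121 = 6*159 + 121 = 954 + 121 = 1075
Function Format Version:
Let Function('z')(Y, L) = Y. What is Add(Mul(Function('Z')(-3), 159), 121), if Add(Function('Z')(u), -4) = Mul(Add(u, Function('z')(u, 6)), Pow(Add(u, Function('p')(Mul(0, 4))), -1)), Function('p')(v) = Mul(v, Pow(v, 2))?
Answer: 1075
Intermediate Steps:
Function('p')(v) = Pow(v, 3)
Function('Z')(u) = 6 (Function('Z')(u) = Add(4, Mul(Add(u, u), Pow(Add(u, Pow(Mul(0, 4), 3)), -1))) = Add(4, Mul(Mul(2, u), Pow(Add(u, Pow(0, 3)), -1))) = Add(4, Mul(Mul(2, u), Pow(Add(u, 0), -1))) = Add(4, Mul(Mul(2, u), Pow(u, -1))) = Add(4, 2) = 6)
Add(Mul(Function('Z')(-3), 159), 121) = Add(Mul(6, 159), 121) = Add(954, 121) = 1075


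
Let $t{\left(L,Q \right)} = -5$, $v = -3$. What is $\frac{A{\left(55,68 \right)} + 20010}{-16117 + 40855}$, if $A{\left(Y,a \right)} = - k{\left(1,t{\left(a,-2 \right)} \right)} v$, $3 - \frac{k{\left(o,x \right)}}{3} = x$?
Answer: $\frac{3347}{4123} \approx 0.81179$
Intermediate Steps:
$k{\left(o,x \right)} = 9 - 3 x$
$A{\left(Y,a \right)} = 72$ ($A{\left(Y,a \right)} = - (9 - -15) \left(-3\right) = - (9 + 15) \left(-3\right) = \left(-1\right) 24 \left(-3\right) = \left(-24\right) \left(-3\right) = 72$)
$\frac{A{\left(55,68 \right)} + 20010}{-16117 + 40855} = \frac{72 + 20010}{-16117 + 40855} = \frac{20082}{24738} = 20082 \cdot \frac{1}{24738} = \frac{3347}{4123}$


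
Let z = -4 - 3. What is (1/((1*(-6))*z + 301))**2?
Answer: 1/117649 ≈ 8.4999e-6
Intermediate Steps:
z = -7
(1/((1*(-6))*z + 301))**2 = (1/((1*(-6))*(-7) + 301))**2 = (1/(-6*(-7) + 301))**2 = (1/(42 + 301))**2 = (1/343)**2 = 1/117649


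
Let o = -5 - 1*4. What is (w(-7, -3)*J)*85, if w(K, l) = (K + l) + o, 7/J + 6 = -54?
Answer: 2261/12 ≈ 188.42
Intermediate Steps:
J = -7/60 (J = 7/(-6 - 54) = 7/(-60) = 7*(-1/60) = -7/60 ≈ -0.11667)
o = -9 (o = -5 - 4 = -9)
w(K, l) = -9 + K + l (w(K, l) = (K + l) - 9 = -9 + K + l)
(w(-7, -3)*J)*85 = ((-9 - 7 - 3)*(-7/60))*85 = -19*(-7/60)*85 = (133/60)*85 = 2261/12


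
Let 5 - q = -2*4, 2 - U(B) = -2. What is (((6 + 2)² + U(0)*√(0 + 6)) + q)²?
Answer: 6025 + 616*√6 ≈ 7533.9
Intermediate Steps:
U(B) = 4 (U(B) = 2 - 1*(-2) = 2 + 2 = 4)
q = 13 (q = 5 - (-2)*4 = 5 - 1*(-8) = 5 + 8 = 13)
(((6 + 2)² + U(0)*√(0 + 6)) + q)² = (((6 + 2)² + 4*√(0 + 6)) + 13)² = ((8² + 4*√6) + 13)² = ((64 + 4*√6) + 13)² = (77 + 4*√6)²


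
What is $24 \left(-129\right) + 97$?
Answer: $-2999$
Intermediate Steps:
$24 \left(-129\right) + 97 = -3096 + 97 = -2999$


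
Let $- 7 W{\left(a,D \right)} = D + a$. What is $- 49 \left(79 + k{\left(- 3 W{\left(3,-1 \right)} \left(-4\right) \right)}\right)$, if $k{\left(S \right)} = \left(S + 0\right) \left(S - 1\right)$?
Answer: $-4615$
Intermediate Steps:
$W{\left(a,D \right)} = - \frac{D}{7} - \frac{a}{7}$ ($W{\left(a,D \right)} = - \frac{D + a}{7} = - \frac{D}{7} - \frac{a}{7}$)
$k{\left(S \right)} = S \left(-1 + S\right)$
$- 49 \left(79 + k{\left(- 3 W{\left(3,-1 \right)} \left(-4\right) \right)}\right) = - 49 \left(79 + - 3 \left(\left(- \frac{1}{7}\right) \left(-1\right) - \frac{3}{7}\right) \left(-4\right) \left(-1 + - 3 \left(\left(- \frac{1}{7}\right) \left(-1\right) - \frac{3}{7}\right) \left(-4\right)\right)\right) = - 49 \left(79 + - 3 \left(\frac{1}{7} - \frac{3}{7}\right) \left(-4\right) \left(-1 + - 3 \left(\frac{1}{7} - \frac{3}{7}\right) \left(-4\right)\right)\right) = - 49 \left(79 + \left(-3\right) \left(- \frac{2}{7}\right) \left(-4\right) \left(-1 + \left(-3\right) \left(- \frac{2}{7}\right) \left(-4\right)\right)\right) = - 49 \left(79 + \frac{6}{7} \left(-4\right) \left(-1 + \frac{6}{7} \left(-4\right)\right)\right) = - 49 \left(79 - \frac{24 \left(-1 - \frac{24}{7}\right)}{7}\right) = - 49 \left(79 - - \frac{744}{49}\right) = - 49 \left(79 + \frac{744}{49}\right) = \left(-49\right) \frac{4615}{49} = -4615$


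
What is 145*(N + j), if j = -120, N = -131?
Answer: -36395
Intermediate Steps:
145*(N + j) = 145*(-131 - 120) = 145*(-251) = -36395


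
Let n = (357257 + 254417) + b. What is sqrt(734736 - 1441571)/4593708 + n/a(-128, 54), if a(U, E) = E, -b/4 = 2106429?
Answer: -3907021/27 + I*sqrt(706835)/4593708 ≈ -1.447e+5 + 0.00018302*I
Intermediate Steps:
b = -8425716 (b = -4*2106429 = -8425716)
n = -7814042 (n = (357257 + 254417) - 8425716 = 611674 - 8425716 = -7814042)
sqrt(734736 - 1441571)/4593708 + n/a(-128, 54) = sqrt(734736 - 1441571)/4593708 - 7814042/54 = sqrt(-706835)*(1/4593708) - 7814042*1/54 = (I*sqrt(706835))*(1/4593708) - 3907021/27 = I*sqrt(706835)/4593708 - 3907021/27 = -3907021/27 + I*sqrt(706835)/4593708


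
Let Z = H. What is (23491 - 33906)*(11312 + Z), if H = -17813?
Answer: 67707915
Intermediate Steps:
Z = -17813
(23491 - 33906)*(11312 + Z) = (23491 - 33906)*(11312 - 17813) = -10415*(-6501) = 67707915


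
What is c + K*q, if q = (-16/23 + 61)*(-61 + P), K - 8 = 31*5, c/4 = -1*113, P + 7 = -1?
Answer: -678695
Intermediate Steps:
P = -8 (P = -7 - 1 = -8)
c = -452 (c = 4*(-1*113) = 4*(-113) = -452)
K = 163 (K = 8 + 31*5 = 8 + 155 = 163)
q = -4161 (q = (-16/23 + 61)*(-61 - 8) = (-16*1/23 + 61)*(-69) = (-16/23 + 61)*(-69) = (1387/23)*(-69) = -4161)
c + K*q = -452 + 163*(-4161) = -452 - 678243 = -678695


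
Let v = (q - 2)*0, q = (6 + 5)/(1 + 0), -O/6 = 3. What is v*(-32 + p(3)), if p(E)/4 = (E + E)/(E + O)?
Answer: 0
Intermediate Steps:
O = -18 (O = -6*3 = -18)
p(E) = 8*E/(-18 + E) (p(E) = 4*((E + E)/(E - 18)) = 4*((2*E)/(-18 + E)) = 4*(2*E/(-18 + E)) = 8*E/(-18 + E))
q = 11 (q = 11/1 = 11*1 = 11)
v = 0 (v = (11 - 2)*0 = 9*0 = 0)
v*(-32 + p(3)) = 0*(-32 + 8*3/(-18 + 3)) = 0*(-32 + 8*3/(-15)) = 0*(-32 + 8*3*(-1/15)) = 0*(-32 - 8/5) = 0*(-168/5) = 0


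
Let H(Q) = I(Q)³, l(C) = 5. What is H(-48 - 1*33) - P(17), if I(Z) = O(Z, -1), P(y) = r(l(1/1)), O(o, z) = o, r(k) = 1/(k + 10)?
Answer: -7971616/15 ≈ -5.3144e+5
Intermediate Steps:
r(k) = 1/(10 + k)
P(y) = 1/15 (P(y) = 1/(10 + 5) = 1/15)
I(Z) = Z
H(Q) = Q³
H(-48 - 1*33) - P(17) = (-48 - 1*33)³ - 1*1/15 = (-48 - 33)³ - 1/15 = (-81)³ - 1/15 = -531441 - 1/15 = -7971616/15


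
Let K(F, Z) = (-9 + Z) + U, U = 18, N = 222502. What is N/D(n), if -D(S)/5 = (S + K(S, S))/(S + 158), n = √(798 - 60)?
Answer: -1335012/1595 - 68308114*√82/4785 ≈ -1.3011e+5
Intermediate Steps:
K(F, Z) = 9 + Z (K(F, Z) = (-9 + Z) + 18 = 9 + Z)
n = 3*√82 (n = √738 = 3*√82 ≈ 27.166)
D(S) = -5*(9 + 2*S)/(158 + S) (D(S) = -5*(S + (9 + S))/(S + 158) = -5*(9 + 2*S)/(158 + S))
N/D(n) = 222502/((5*(-9 - 6*√82)/(158 + 3*√82))) = 222502*((158 + 3*√82)/(5*(-9 - 6*√82))) = 222502*(158 + 3*√82)/(5*(-9 - 6*√82))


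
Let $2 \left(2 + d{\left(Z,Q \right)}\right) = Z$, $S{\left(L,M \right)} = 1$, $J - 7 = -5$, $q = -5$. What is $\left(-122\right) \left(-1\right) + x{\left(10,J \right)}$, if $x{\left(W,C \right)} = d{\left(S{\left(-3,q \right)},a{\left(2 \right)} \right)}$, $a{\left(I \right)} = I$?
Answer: $\frac{241}{2} \approx 120.5$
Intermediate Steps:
$J = 2$ ($J = 7 - 5 = 2$)
$d{\left(Z,Q \right)} = -2 + \frac{Z}{2}$
$x{\left(W,C \right)} = - \frac{3}{2}$ ($x{\left(W,C \right)} = -2 + \frac{1}{2} \cdot 1 = -2 + \frac{1}{2} = - \frac{3}{2}$)
$\left(-122\right) \left(-1\right) + x{\left(10,J \right)} = \left(-122\right) \left(-1\right) - \frac{3}{2} = 122 - \frac{3}{2} = \frac{241}{2}$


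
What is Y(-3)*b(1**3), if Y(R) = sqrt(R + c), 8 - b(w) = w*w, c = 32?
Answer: 7*sqrt(29) ≈ 37.696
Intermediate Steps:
b(w) = 8 - w**2 (b(w) = 8 - w*w = 8 - w**2)
Y(R) = sqrt(32 + R) (Y(R) = sqrt(R + 32) = sqrt(32 + R))
Y(-3)*b(1**3) = sqrt(32 - 3)*(8 - (1**3)**2) = sqrt(29)*(8 - 1*1**2) = sqrt(29)*(8 - 1*1) = sqrt(29)*(8 - 1) = sqrt(29)*7 = 7*sqrt(29)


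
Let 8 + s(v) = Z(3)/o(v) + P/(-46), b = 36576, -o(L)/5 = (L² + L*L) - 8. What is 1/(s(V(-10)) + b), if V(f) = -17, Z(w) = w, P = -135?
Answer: 10925/399537451 ≈ 2.7344e-5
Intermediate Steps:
o(L) = 40 - 10*L² (o(L) = -5*((L² + L*L) - 8) = -5*((L² + L²) - 8) = -5*(2*L² - 8) = -5*(-8 + 2*L²) = 40 - 10*L²)
s(v) = -233/46 + 3/(40 - 10*v²) (s(v) = -8 + (3/(40 - 10*v²) - 135/(-46)) = -8 + (3/(40 - 10*v²) - 135*(-1/46)) = -8 + (3/(40 - 10*v²) + 135/46) = -8 + (135/46 + 3/(40 - 10*v²)) = -233/46 + 3/(40 - 10*v²))
1/(s(V(-10)) + b) = 1/((4591 - 1165*(-17)²)/(230*(-4 + (-17)²)) + 36576) = 1/((4591 - 1165*289)/(230*(-4 + 289)) + 36576) = 1/((1/230)*(4591 - 336685)/285 + 36576) = 1/((1/230)*(1/285)*(-332094) + 36576) = 1/(-55349/10925 + 36576) = 1/(399537451/10925) = 10925/399537451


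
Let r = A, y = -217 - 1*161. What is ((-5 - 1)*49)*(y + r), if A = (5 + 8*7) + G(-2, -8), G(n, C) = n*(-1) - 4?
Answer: 93786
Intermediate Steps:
G(n, C) = -4 - n (G(n, C) = -n - 4 = -4 - n)
y = -378 (y = -217 - 161 = -378)
A = 59 (A = (5 + 8*7) + (-4 - 1*(-2)) = (5 + 56) + (-4 + 2) = 61 - 2 = 59)
r = 59
((-5 - 1)*49)*(y + r) = ((-5 - 1)*49)*(-378 + 59) = -6*49*(-319) = -294*(-319) = 93786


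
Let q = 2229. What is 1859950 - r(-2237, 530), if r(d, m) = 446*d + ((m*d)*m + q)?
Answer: 631228723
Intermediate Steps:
r(d, m) = 2229 + 446*d + d*m² (r(d, m) = 446*d + ((m*d)*m + 2229) = 446*d + ((d*m)*m + 2229) = 446*d + (d*m² + 2229) = 446*d + (2229 + d*m²) = 2229 + 446*d + d*m²)
1859950 - r(-2237, 530) = 1859950 - (2229 + 446*(-2237) - 2237*530²) = 1859950 - (2229 - 997702 - 2237*280900) = 1859950 - (2229 - 997702 - 628373300) = 1859950 - 1*(-629368773) = 1859950 + 629368773 = 631228723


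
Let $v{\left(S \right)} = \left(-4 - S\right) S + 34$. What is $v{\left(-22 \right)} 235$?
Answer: $-85070$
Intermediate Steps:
$v{\left(S \right)} = 34 + S \left(-4 - S\right)$ ($v{\left(S \right)} = S \left(-4 - S\right) + 34 = 34 + S \left(-4 - S\right)$)
$v{\left(-22 \right)} 235 = \left(34 - \left(-22\right)^{2} - -88\right) 235 = \left(34 - 484 + 88\right) 235 = \left(-362\right) 235 = -85070$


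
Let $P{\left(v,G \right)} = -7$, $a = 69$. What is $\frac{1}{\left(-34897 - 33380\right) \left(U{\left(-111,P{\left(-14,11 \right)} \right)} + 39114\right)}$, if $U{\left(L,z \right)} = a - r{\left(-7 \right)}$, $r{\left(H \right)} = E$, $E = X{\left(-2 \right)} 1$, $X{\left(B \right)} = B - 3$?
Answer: $- \frac{1}{2675639076} \approx -3.7374 \cdot 10^{-10}$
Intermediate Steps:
$X{\left(B \right)} = -3 + B$
$E = -5$ ($E = \left(-3 - 2\right) 1 = \left(-5\right) 1 = -5$)
$r{\left(H \right)} = -5$
$U{\left(L,z \right)} = 74$ ($U{\left(L,z \right)} = 69 - -5 = 69 + 5 = 74$)
$\frac{1}{\left(-34897 - 33380\right) \left(U{\left(-111,P{\left(-14,11 \right)} \right)} + 39114\right)} = \frac{1}{\left(-34897 - 33380\right) \left(74 + 39114\right)} = \frac{1}{\left(-68277\right) 39188} = \frac{1}{-2675639076} = - \frac{1}{2675639076}$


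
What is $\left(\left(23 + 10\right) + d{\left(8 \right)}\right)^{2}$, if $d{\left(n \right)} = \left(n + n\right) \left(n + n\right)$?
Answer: $83521$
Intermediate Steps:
$d{\left(n \right)} = 4 n^{2}$ ($d{\left(n \right)} = 2 n 2 n = 4 n^{2}$)
$\left(\left(23 + 10\right) + d{\left(8 \right)}\right)^{2} = \left(\left(23 + 10\right) + 4 \cdot 8^{2}\right)^{2} = \left(33 + 4 \cdot 64\right)^{2} = \left(33 + 256\right)^{2} = 289^{2} = 83521$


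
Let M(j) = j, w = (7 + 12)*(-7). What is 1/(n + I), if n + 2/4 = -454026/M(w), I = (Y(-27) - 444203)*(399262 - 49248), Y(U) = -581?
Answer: -266/41411045867697 ≈ -6.4234e-12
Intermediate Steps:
w = -133 (w = 19*(-7) = -133)
I = -155680626976 (I = (-581 - 444203)*(399262 - 49248) = -444784*350014 = -155680626976)
n = 907919/266 (n = -1/2 - 454026/(-133) = -1/2 - 454026*(-1/133) = -1/2 + 454026/133 = 907919/266 ≈ 3413.2)
1/(n + I) = 1/(907919/266 - 155680626976) = 1/(-41411045867697/266) = -266/41411045867697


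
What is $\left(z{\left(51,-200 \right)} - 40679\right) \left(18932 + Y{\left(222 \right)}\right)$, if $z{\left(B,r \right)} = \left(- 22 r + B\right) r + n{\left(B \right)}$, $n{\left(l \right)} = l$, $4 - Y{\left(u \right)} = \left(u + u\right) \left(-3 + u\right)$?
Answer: $72883832400$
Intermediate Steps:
$Y{\left(u \right)} = 4 - 2 u \left(-3 + u\right)$ ($Y{\left(u \right)} = 4 - \left(u + u\right) \left(-3 + u\right) = 4 - 2 u \left(-3 + u\right)$)
$z{\left(B,r \right)} = B + r \left(B - 22 r\right)$ ($z{\left(B,r \right)} = \left(- 22 r + B\right) r + B = \left(B - 22 r\right) r + B = r \left(B - 22 r\right) + B = B + r \left(B - 22 r\right)$)
$\left(z{\left(51,-200 \right)} - 40679\right) \left(18932 + Y{\left(222 \right)}\right) = \left(\left(51 - 22 \left(-200\right)^{2} + 51 \left(-200\right)\right) - 40679\right) \left(18932 + \left(4 - 2 \cdot 222^{2} + 6 \cdot 222\right)\right) = \left(\left(51 - 880000 - 10200\right) - 40679\right) \left(18932 + \left(4 - 98568 + 1332\right)\right) = \left(-890149 - 40679\right) \left(18932 - 97232\right) = \left(-930828\right) \left(-78300\right) = 72883832400$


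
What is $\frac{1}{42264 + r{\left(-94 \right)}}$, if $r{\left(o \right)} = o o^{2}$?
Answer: $- \frac{1}{788320} \approx -1.2685 \cdot 10^{-6}$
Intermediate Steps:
$r{\left(o \right)} = o^{3}$
$\frac{1}{42264 + r{\left(-94 \right)}} = \frac{1}{42264 + \left(-94\right)^{3}} = \frac{1}{42264 - 830584} = \frac{1}{-788320} = - \frac{1}{788320}$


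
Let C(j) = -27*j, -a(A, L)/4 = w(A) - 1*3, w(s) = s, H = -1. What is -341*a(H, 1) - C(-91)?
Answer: -7913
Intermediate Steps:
a(A, L) = 12 - 4*A (a(A, L) = -4*(A - 1*3) = -4*(A - 3) = -4*(-3 + A) = 12 - 4*A)
-341*a(H, 1) - C(-91) = -341*(12 - 4*(-1)) - (-27)*(-91) = -341*(12 + 4) - 1*2457 = -341*16 - 2457 = -5456 - 2457 = -7913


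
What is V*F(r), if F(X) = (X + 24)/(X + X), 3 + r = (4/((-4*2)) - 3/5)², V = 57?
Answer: -126597/358 ≈ -353.62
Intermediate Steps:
r = -179/100 (r = -3 + (4/((-4*2)) - 3/5)² = -3 + (4/(-8) - 3*⅕)² = -3 + (4*(-⅛) - ⅗)² = -3 + (-½ - ⅗)² = -3 + (-11/10)² = -3 + 121/100 = -179/100 ≈ -1.7900)
F(X) = (24 + X)/(2*X) (F(X) = (24 + X)/((2*X)) = (24 + X)*(1/(2*X)) = (24 + X)/(2*X))
V*F(r) = 57*((24 - 179/100)/(2*(-179/100))) = 57*((½)*(-100/179)*(2221/100)) = 57*(-2221/358) = -126597/358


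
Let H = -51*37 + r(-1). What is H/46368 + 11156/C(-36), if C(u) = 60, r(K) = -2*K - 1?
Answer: 936899/5040 ≈ 185.89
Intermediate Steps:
r(K) = -1 - 2*K
H = -1886 (H = -51*37 + (-1 - 2*(-1)) = -1887 + (-1 + 2) = -1887 + 1 = -1886)
H/46368 + 11156/C(-36) = -1886/46368 + 11156/60 = -1886*1/46368 + 11156*(1/60) = -41/1008 + 2789/15 = 936899/5040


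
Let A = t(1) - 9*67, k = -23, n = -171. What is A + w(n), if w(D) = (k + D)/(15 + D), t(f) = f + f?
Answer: -46781/78 ≈ -599.76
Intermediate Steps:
t(f) = 2*f
w(D) = (-23 + D)/(15 + D)
A = -601 (A = 2*1 - 9*67 = 2 - 603 = -601)
A + w(n) = -601 + (-23 - 171)/(15 - 171) = -601 - 194/(-156) = -601 - 1/156*(-194) = -601 + 97/78 = -46781/78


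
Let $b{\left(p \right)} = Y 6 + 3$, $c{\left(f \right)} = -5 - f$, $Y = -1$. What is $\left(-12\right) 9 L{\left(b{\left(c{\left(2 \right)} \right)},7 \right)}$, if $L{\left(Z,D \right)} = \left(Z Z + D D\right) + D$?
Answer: $-7020$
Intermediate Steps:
$b{\left(p \right)} = -3$ ($b{\left(p \right)} = \left(-1\right) 6 + 3 = -6 + 3 = -3$)
$L{\left(Z,D \right)} = D + D^{2} + Z^{2}$ ($L{\left(Z,D \right)} = \left(Z^{2} + D^{2}\right) + D = \left(D^{2} + Z^{2}\right) + D = D + D^{2} + Z^{2}$)
$\left(-12\right) 9 L{\left(b{\left(c{\left(2 \right)} \right)},7 \right)} = \left(-12\right) 9 \left(7 + 7^{2} + \left(-3\right)^{2}\right) = - 108 \left(7 + 49 + 9\right) = \left(-108\right) 65 = -7020$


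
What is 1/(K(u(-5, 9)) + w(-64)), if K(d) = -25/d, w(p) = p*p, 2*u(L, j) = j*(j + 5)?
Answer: 63/258023 ≈ 0.00024416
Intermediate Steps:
u(L, j) = j*(5 + j)/2 (u(L, j) = (j*(j + 5))/2 = (j*(5 + j))/2 = j*(5 + j)/2)
w(p) = p²
1/(K(u(-5, 9)) + w(-64)) = 1/(-25*2/(9*(5 + 9)) + (-64)²) = 1/(-25/((½)*9*14) + 4096) = 1/(-25/63 + 4096) = 1/(258023/63) = 63/258023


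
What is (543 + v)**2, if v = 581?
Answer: 1263376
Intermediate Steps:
(543 + v)**2 = (543 + 581)**2 = 1124**2 = 1263376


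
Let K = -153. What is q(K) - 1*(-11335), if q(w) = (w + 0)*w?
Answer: 34744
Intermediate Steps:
q(w) = w² (q(w) = w*w = w²)
q(K) - 1*(-11335) = (-153)² - 1*(-11335) = 23409 + 11335 = 34744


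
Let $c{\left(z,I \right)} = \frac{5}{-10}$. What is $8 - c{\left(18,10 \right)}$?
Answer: $\frac{17}{2} \approx 8.5$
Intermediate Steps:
$c{\left(z,I \right)} = - \frac{1}{2}$ ($c{\left(z,I \right)} = 5 \left(- \frac{1}{10}\right) = - \frac{1}{2}$)
$8 - c{\left(18,10 \right)} = 8 - - \frac{1}{2} = 8 + \frac{1}{2} = \frac{17}{2}$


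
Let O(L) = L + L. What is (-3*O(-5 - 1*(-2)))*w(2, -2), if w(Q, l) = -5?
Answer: -90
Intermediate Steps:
O(L) = 2*L
(-3*O(-5 - 1*(-2)))*w(2, -2) = -6*(-5 - 1*(-2))*(-5) = -6*(-5 + 2)*(-5) = -6*(-3)*(-5) = -3*(-6)*(-5) = 18*(-5) = -90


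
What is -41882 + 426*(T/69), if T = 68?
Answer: -953630/23 ≈ -41462.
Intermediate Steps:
-41882 + 426*(T/69) = -41882 + 426*(68/69) = -41882 + 9656/23 = -953630/23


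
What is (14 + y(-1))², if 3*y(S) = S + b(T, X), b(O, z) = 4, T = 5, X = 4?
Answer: 225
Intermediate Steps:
y(S) = 4/3 + S/3 (y(S) = (S + 4)/3 = (4 + S)/3 = 4/3 + S/3)
(14 + y(-1))² = (14 + (4/3 + (⅓)*(-1)))² = (14 + (4/3 - ⅓))² = (14 + 1)² = 15² = 225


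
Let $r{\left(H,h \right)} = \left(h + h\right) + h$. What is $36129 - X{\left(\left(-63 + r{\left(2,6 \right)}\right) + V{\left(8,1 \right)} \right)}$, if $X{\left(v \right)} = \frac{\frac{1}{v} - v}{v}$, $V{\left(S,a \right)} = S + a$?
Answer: $\frac{46824479}{1296} \approx 36130.0$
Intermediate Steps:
$r{\left(H,h \right)} = 3 h$ ($r{\left(H,h \right)} = 2 h + h = 3 h$)
$X{\left(v \right)} = \frac{\frac{1}{v} - v}{v}$
$36129 - X{\left(\left(-63 + r{\left(2,6 \right)}\right) + V{\left(8,1 \right)} \right)} = 36129 - \left(-1 + \frac{1}{\left(\left(-63 + 3 \cdot 6\right) + \left(8 + 1\right)\right)^{2}}\right) = 36129 - \left(-1 + \frac{1}{\left(\left(-63 + 18\right) + 9\right)^{2}}\right) = 36129 - \left(-1 + \frac{1}{\left(-45 + 9\right)^{2}}\right) = 36129 - \left(-1 + \frac{1}{1296}\right) = 36129 - - \frac{1295}{1296} = 36129 + \frac{1295}{1296} = \frac{46824479}{1296}$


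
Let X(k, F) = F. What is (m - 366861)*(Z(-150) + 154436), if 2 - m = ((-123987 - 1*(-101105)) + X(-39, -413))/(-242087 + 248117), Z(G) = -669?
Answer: -22676905956755/402 ≈ -5.6410e+10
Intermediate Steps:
m = 2357/402 (m = 2 - ((-123987 - 1*(-101105)) - 413)/(-242087 + 248117) = 2 - ((-123987 + 101105) - 413)/6030 = 2 - (-22882 - 413)/6030 = 2 - (-23295)/6030 = 2 - 1*(-1553/402) = 2 + 1553/402 = 2357/402 ≈ 5.8632)
(m - 366861)*(Z(-150) + 154436) = (2357/402 - 366861)*(-669 + 154436) = -147475765/402*153767 = -22676905956755/402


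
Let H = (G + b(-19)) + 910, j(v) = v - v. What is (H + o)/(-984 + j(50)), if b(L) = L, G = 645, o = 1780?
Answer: -829/246 ≈ -3.3699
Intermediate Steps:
j(v) = 0
H = 1536 (H = (645 - 19) + 910 = 626 + 910 = 1536)
(H + o)/(-984 + j(50)) = (1536 + 1780)/(-984 + 0) = 3316/(-984) = 3316*(-1/984) = -829/246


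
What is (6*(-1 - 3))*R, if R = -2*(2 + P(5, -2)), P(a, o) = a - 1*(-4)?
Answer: 528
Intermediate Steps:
P(a, o) = 4 + a (P(a, o) = a + 4 = 4 + a)
R = -22 (R = -2*(2 + (4 + 5)) = -2*(2 + 9) = -2*11 = -22)
(6*(-1 - 3))*R = (6*(-1 - 3))*(-22) = (6*(-4))*(-22) = -24*(-22) = 528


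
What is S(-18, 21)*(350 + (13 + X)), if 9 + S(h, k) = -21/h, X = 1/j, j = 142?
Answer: -2422709/852 ≈ -2843.6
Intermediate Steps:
X = 1/142 ≈ 0.0070423
S(h, k) = -9 - 21/h
S(-18, 21)*(350 + (13 + X)) = (-9 - 21/(-18))*(350 + (13 + 1/142)) = (-9 - 21*(-1/18))*(350 + 1847/142) = (-9 + 7/6)*(51547/142) = -47/6*51547/142 = -2422709/852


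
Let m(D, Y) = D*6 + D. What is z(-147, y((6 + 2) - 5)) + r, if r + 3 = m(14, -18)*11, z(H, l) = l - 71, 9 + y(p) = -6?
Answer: 989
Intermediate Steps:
m(D, Y) = 7*D (m(D, Y) = 6*D + D = 7*D)
y(p) = -15 (y(p) = -9 - 6 = -15)
z(H, l) = -71 + l
r = 1075 (r = -3 + (7*14)*11 = -3 + 98*11 = -3 + 1078 = 1075)
z(-147, y((6 + 2) - 5)) + r = (-71 - 15) + 1075 = -86 + 1075 = 989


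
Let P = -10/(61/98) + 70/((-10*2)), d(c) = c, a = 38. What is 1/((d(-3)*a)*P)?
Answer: 61/136059 ≈ 0.00044833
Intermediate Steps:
P = -2387/122 (P = -10/(61*(1/98)) + 70/(-20) = -10/61/98 + 70*(-1/20) = -10*98/61 - 7/2 = -980/61 - 7/2 = -2387/122 ≈ -19.566)
1/((d(-3)*a)*P) = 1/(-3*38*(-2387/122)) = 1/(-114*(-2387/122)) = 1/(136059/61) = 61/136059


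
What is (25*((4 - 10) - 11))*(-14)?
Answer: 5950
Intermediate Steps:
(25*((4 - 10) - 11))*(-14) = (25*(-6 - 11))*(-14) = (25*(-17))*(-14) = -425*(-14) = 5950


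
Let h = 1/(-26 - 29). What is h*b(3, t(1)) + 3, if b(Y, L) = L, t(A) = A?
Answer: 164/55 ≈ 2.9818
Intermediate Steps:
h = -1/55 (h = 1/(-55) = -1/55 ≈ -0.018182)
h*b(3, t(1)) + 3 = -1/55*1 + 3 = -1/55 + 3 = 164/55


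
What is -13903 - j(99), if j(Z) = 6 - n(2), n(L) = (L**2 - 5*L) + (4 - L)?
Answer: -13913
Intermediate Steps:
n(L) = 4 + L**2 - 6*L
j(Z) = 10 (j(Z) = 6 - (4 + 2**2 - 6*2) = 6 - (4 + 4 - 12) = 6 - 1*(-4) = 6 + 4 = 10)
-13903 - j(99) = -13903 - 1*10 = -13903 - 10 = -13913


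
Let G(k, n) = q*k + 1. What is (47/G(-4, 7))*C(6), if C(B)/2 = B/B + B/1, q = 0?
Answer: 658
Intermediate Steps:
C(B) = 2 + 2*B (C(B) = 2*(B/B + B/1) = 2*(1 + B*1) = 2*(1 + B) = 2 + 2*B)
G(k, n) = 1 (G(k, n) = 0*k + 1 = 0 + 1 = 1)
(47/G(-4, 7))*C(6) = (47/1)*(2 + 2*6) = (1*47)*(2 + 12) = 47*14 = 658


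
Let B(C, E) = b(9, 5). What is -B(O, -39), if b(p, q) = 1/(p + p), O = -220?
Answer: -1/18 ≈ -0.055556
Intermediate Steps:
b(p, q) = 1/(2*p)
B(C, E) = 1/18 (B(C, E) = (½)/9 = (½)*(⅑) = 1/18)
-B(O, -39) = -1*1/18 = -1/18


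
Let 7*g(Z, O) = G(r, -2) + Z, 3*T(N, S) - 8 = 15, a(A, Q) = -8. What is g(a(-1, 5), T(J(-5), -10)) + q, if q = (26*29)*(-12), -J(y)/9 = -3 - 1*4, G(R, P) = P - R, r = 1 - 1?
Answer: -63346/7 ≈ -9049.4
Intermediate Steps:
r = 0
J(y) = 63 (J(y) = -9*(-3 - 1*4) = -9*(-3 - 4) = -9*(-7) = 63)
T(N, S) = 23/3 (T(N, S) = 8/3 + (⅓)*15 = 8/3 + 5 = 23/3)
g(Z, O) = -2/7 + Z/7 (g(Z, O) = ((-2 - 1*0) + Z)/7 = ((-2 + 0) + Z)/7 = (-2 + Z)/7 = -2/7 + Z/7)
q = -9048 (q = 754*(-12) = -9048)
g(a(-1, 5), T(J(-5), -10)) + q = (-2/7 + (⅐)*(-8)) - 9048 = (-2/7 - 8/7) - 9048 = -10/7 - 9048 = -63346/7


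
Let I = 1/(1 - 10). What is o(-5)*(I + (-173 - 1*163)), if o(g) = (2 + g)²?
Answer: -3025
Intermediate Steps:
I = -⅑ (I = 1/(-9) = -⅑ ≈ -0.11111)
o(-5)*(I + (-173 - 1*163)) = (2 - 5)²*(-⅑ + (-173 - 1*163)) = (-3)²*(-⅑ + (-173 - 163)) = 9*(-⅑ - 336) = 9*(-3025/9) = -3025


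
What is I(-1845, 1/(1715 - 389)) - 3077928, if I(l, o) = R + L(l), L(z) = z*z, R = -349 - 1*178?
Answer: 325570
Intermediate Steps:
R = -527 (R = -349 - 178 = -527)
L(z) = z**2
I(l, o) = -527 + l**2
I(-1845, 1/(1715 - 389)) - 3077928 = (-527 + (-1845)**2) - 3077928 = (-527 + 3404025) - 3077928 = 3403498 - 3077928 = 325570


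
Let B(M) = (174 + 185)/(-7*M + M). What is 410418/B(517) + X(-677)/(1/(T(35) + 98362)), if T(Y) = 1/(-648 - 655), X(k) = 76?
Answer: 1838001572832/467777 ≈ 3.9292e+6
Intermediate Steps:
B(M) = -359/(6*M) (B(M) = 359/((-6*M)) = 359*(-1/(6*M)) = -359/(6*M))
T(Y) = -1/1303 (T(Y) = 1/(-1303) = -1/1303)
410418/B(517) + X(-677)/(1/(T(35) + 98362)) = 410418/((-359/6/517)) + 76/(1/(-1/1303 + 98362)) = 410418/((-359/6*1/517)) + 76/(1/(128165685/1303)) = 410418/(-359/3102) + 76/(1303/128165685) = 410418*(-3102/359) + 76*(128165685/1303) = -1273116636/359 + 9740592060/1303 = 1838001572832/467777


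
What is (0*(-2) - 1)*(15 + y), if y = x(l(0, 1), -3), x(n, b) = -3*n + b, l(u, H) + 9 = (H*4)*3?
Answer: -3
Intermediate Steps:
l(u, H) = -9 + 12*H (l(u, H) = -9 + (H*4)*3 = -9 + (4*H)*3 = -9 + 12*H)
x(n, b) = b - 3*n
y = -12 (y = -3 - 3*(-9 + 12*1) = -3 - 3*(-9 + 12) = -3 - 3*3 = -3 - 9 = -12)
(0*(-2) - 1)*(15 + y) = (0*(-2) - 1)*(15 - 12) = (0 - 1)*3 = -1*3 = -3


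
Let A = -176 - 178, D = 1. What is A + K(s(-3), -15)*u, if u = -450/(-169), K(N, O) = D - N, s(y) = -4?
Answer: -57576/169 ≈ -340.69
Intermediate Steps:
K(N, O) = 1 - N
u = 450/169 (u = -450*(-1/169) = 450/169 ≈ 2.6627)
A = -354
A + K(s(-3), -15)*u = -354 + (1 - 1*(-4))*(450/169) = -354 + (1 + 4)*(450/169) = -354 + 5*(450/169) = -354 + 2250/169 = -57576/169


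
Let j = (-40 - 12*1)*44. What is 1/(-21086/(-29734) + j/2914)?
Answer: -21661219/1646697 ≈ -13.154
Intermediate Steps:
j = -2288 (j = (-40 - 12)*44 = -52*44 = -2288)
1/(-21086/(-29734) + j/2914) = 1/(-21086/(-29734) - 2288/2914) = 1/(-21086*(-1/29734) - 2288*1/2914) = 1/(10543/14867 - 1144/1457) = 1/(-1646697/21661219) = -21661219/1646697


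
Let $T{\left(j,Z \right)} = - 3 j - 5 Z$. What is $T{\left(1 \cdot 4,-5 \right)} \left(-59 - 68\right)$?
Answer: $-1651$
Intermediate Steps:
$T{\left(j,Z \right)} = - 5 Z - 3 j$
$T{\left(1 \cdot 4,-5 \right)} \left(-59 - 68\right) = \left(\left(-5\right) \left(-5\right) - 3 \cdot 1 \cdot 4\right) \left(-59 - 68\right) = \left(25 - 12\right) \left(-127\right) = 13 \left(-127\right) = -1651$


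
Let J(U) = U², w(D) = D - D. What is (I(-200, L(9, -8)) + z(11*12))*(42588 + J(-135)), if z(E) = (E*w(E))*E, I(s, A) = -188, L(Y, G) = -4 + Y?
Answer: -11432844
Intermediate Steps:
w(D) = 0
z(E) = 0 (z(E) = (E*0)*E = 0*E = 0)
(I(-200, L(9, -8)) + z(11*12))*(42588 + J(-135)) = (-188 + 0)*(42588 + (-135)²) = -188*(42588 + 18225) = -188*60813 = -11432844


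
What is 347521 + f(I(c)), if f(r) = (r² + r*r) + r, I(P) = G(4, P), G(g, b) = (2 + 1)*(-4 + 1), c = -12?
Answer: 347674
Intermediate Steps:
G(g, b) = -9 (G(g, b) = 3*(-3) = -9)
I(P) = -9
f(r) = r + 2*r² (f(r) = (r² + r²) + r = 2*r² + r = r + 2*r²)
347521 + f(I(c)) = 347521 - 9*(1 + 2*(-9)) = 347521 - 9*(1 - 18) = 347521 - 9*(-17) = 347521 + 153 = 347674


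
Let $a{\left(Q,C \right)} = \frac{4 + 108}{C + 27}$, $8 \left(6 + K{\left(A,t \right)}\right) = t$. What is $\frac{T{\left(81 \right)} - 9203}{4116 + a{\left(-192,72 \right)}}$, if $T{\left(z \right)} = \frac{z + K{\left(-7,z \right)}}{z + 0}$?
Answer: $- \frac{21863831}{9782304} \approx -2.235$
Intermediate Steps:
$K{\left(A,t \right)} = -6 + \frac{t}{8}$
$a{\left(Q,C \right)} = \frac{112}{27 + C}$
$T{\left(z \right)} = \frac{-6 + \frac{9 z}{8}}{z}$ ($T{\left(z \right)} = \frac{z + \left(-6 + \frac{z}{8}\right)}{z + 0} = \frac{-6 + \frac{9 z}{8}}{z}$)
$\frac{T{\left(81 \right)} - 9203}{4116 + a{\left(-192,72 \right)}} = \frac{\left(\frac{9}{8} - \frac{6}{81}\right) - 9203}{4116 + \frac{112}{27 + 72}} = \frac{\left(\frac{9}{8} - \frac{2}{27}\right) - 9203}{4116 + \frac{112}{99}} = \frac{\left(\frac{9}{8} - \frac{2}{27}\right) - 9203}{4116 + 112 \cdot \frac{1}{99}} = \frac{\frac{227}{216} - 9203}{4116 + \frac{112}{99}} = - \frac{1987621}{216 \cdot \frac{407596}{99}} = \left(- \frac{1987621}{216}\right) \frac{99}{407596} = - \frac{21863831}{9782304}$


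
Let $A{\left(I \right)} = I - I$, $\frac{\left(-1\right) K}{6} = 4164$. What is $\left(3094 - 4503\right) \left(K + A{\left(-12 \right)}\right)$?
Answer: $35202456$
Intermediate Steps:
$K = -24984$ ($K = \left(-6\right) 4164 = -24984$)
$A{\left(I \right)} = 0$
$\left(3094 - 4503\right) \left(K + A{\left(-12 \right)}\right) = \left(3094 - 4503\right) \left(-24984 + 0\right) = \left(-1409\right) \left(-24984\right) = 35202456$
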